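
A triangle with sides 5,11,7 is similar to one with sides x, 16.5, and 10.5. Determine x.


Scale factor = 16.5/11 = 1.5
Missing side = 5 × 1.5
= 7.5

7.5


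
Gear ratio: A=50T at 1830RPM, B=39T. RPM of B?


Gear ratio = 50:39 = 50:39
RPM_B = RPM_A × (teeth_A / teeth_B)
= 1830 × (50/39)
= 2346.2 RPM

2346.2 RPM


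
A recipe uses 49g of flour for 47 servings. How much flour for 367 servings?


Direct proportion: y/x = constant
k = 49/47 ≈ 1.0426
y₂ = k × 367 = 49 × 367 / 47 = 17983/47
≈ 382.62

382.62


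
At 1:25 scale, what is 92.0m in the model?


Model size = real / scale
= 92.0 / 25
= 3.6800 m

3.6800 m


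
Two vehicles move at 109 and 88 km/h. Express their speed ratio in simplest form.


Ratio = 109:88
GCD = 1
Simplified = 109:88
Time ratio (same distance) = 88:109
Speed ratio = 109:88

109:88


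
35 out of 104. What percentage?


Percentage = (part / whole) × 100
= (35 / 104) × 100
≈ 33.65%

33.65%


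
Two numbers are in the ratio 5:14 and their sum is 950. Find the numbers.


Let A = 5k, B = 14k.
5k + 14k = 950
19k = 950 → k = 950/19 = 50
A = 5×50 = 250, B = 14×50 = 700
= A = 250, B = 700

A = 250, B = 700


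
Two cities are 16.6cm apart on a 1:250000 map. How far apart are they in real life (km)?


Real distance = map distance × scale
= 16.6cm × 250000
= 4150000 cm = 41500.0 m
= 41.500 km

41.500 km


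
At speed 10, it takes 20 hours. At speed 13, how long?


Inverse proportion: x × y = constant
k = 10 × 20 = 200
y₂ = k / 13 = 200 / 13
= 15.38

15.38


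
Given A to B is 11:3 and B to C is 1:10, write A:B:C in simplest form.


Match B: multiply A:B by 1 → 11:3
Multiply B:C by 3 → 3:30
Combined: 11:3:30
GCD = 1
= 11:3:30

11:3:30


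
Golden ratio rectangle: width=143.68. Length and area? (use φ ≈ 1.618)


φ = (1 + √5) / 2 ≈ 1.618
Length = width × φ = 143.68 × 1.618 = 232.47424
≈ 232.47
Area = width × length = 143.68 × 232.47424 = 33401.8988032 ≈ 33401.90
= Length: 232.47, Area: 33401.90

Length: 232.47, Area: 33401.90


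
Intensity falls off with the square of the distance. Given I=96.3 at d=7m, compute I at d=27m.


I₁d₁² = I₂d₂²
I₂ = I₁ × (d₁/d₂)²
= 96.3 × (7/27)²
= 96.3 × 49/729
= 4718.7/729
≈ 6.4728

6.4728


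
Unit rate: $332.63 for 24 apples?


Unit rate = total / quantity
= 332.63 / 24
= $13.86 per unit

$13.86 per unit


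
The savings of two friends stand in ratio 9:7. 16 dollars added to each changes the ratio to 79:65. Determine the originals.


Let A = 9k, B = 7k.
(9k + 16) / (7k + 16) = 79/65
Cross-multiply: 65(9k + 16) = 79(7k + 16)
585k + 1040 = 553k + 1264
585k - 553k = 1264 - 1040
32k = 224
k = 224/32 = 7
A = 9×7 = 63, B = 7×7 = 49
= A = 63, B = 49

A = 63, B = 49


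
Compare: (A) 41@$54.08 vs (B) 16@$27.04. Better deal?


Deal A: $54.08/41 = $1.3190/unit
Deal B: $27.04/16 = $1.6900/unit
A is cheaper per unit
= Deal A

Deal A


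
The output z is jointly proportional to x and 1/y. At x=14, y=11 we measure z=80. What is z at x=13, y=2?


z = k·x/y
Solve for k using the known point: k = z·y/x = 80×11/14 = 880/14 ≈ 62.8571
Now evaluate at x=13, y=2:
z = k × 13 / 2 = (880 × 13) / (14 × 2) = 11440/28
≈ 408.5714

408.5714


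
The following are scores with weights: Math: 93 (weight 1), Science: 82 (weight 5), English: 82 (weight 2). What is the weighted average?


Numerator = 93×1 + 82×5 + 82×2
= 93 + 410 + 164
= 667
Total weight = 8
Weighted avg = 667/8
= 83.38

83.38


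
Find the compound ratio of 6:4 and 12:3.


Compound ratio = (6×12) : (4×3)
= 72:12
GCD = 12
= 6:1

6:1


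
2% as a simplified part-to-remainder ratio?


2% means 2 parts out of 100; remainder = 98
Part : remainder = 2:98
GCD = 2
= 1:49

1:49


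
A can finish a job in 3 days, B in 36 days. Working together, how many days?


Rate of A = 1/3 per day
Rate of B = 1/36 per day
Combined rate = 1/3 + 1/36 = 39/108 ≈ 0.3611 per day
Days = 1 / combined rate = 108/39
≈ 2.77 days

2.77 days


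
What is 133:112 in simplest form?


GCD(133, 112) = 7
133/7 : 112/7
= 19:16

19:16


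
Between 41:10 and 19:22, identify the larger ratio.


41/10 = 4.1000
19/22 = 0.8636
4.1000 > 0.8636, so 41:10 is greater
= 41:10

41:10


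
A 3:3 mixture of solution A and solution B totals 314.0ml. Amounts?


Total parts = 3 + 3 = 6
solution A: 314.0 × 3/6 = 157.0ml
solution B: 314.0 × 3/6 = 157.0ml
= 157.0ml and 157.0ml

157.0ml and 157.0ml


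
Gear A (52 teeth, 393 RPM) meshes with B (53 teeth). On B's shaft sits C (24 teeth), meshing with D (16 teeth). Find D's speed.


Stage 1: RPM_B = RPM_A × t_A/t_B = 393 × 52/53 = 20436/53 ≈ 385.58
B and C share a shaft → RPM_C = RPM_B
Stage 2: RPM_D = RPM_C × t_C/t_D = RPM_A × (t_A×t_C)/(t_B×t_D)
Overall ratio = (52×24)/(53×16) = 1248/848
RPM_D = 393 × 1248/848 = 490464/848
≈ 578.38 RPM

578.38 RPM


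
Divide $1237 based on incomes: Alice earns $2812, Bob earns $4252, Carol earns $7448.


Total income = 2812 + 4252 + 7448 = $14512
Alice: $1237 × 2812/14512 = $239.69
Bob: $1237 × 4252/14512 = $362.44
Carol: $1237 × 7448/14512 = $634.87
= Alice: $239.69, Bob: $362.44, Carol: $634.87

Alice: $239.69, Bob: $362.44, Carol: $634.87


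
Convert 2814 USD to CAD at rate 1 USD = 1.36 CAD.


Amount × rate = 2814 × 1.36
= 3827.04 CAD

3827.04 CAD


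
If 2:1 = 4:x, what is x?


Cross multiply: 2 × x = 1 × 4
2x = 4
x = 4 / 2
= 2.00

2.00


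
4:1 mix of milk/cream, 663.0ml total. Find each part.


Total parts = 4 + 1 = 5
milk: 663.0 × 4/5 = 530.4ml
cream: 663.0 × 1/5 = 132.6ml
= 530.4ml and 132.6ml

530.4ml and 132.6ml


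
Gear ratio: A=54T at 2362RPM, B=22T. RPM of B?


Gear ratio = 54:22 = 27:11
RPM_B = RPM_A × (teeth_A / teeth_B)
= 2362 × (54/22)
= 5797.6 RPM

5797.6 RPM


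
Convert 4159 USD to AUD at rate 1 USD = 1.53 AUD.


Amount × rate = 4159 × 1.53
= 6363.27 AUD

6363.27 AUD


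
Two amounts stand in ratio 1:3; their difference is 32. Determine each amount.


Let A = 1k, B = 3k.
3k - 1k = 32
2k = 32 → k = 32/2 = 16
A = 1×16 = 16, B = 3×16 = 48
= A = 16, B = 48

A = 16, B = 48


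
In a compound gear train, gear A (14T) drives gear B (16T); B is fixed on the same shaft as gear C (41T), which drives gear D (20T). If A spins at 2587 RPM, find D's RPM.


Stage 1: RPM_B = RPM_A × t_A/t_B = 2587 × 14/16 = 36218/16 ≈ 2263.63
B and C share a shaft → RPM_C = RPM_B
Stage 2: RPM_D = RPM_C × t_C/t_D = RPM_A × (t_A×t_C)/(t_B×t_D)
Overall ratio = (14×41)/(16×20) = 574/320
RPM_D = 2587 × 574/320 = 1484938/320
≈ 4640.43 RPM

4640.43 RPM


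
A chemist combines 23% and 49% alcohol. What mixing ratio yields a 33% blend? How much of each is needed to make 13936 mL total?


Let x parts of 23% mix with y parts of 49%.
23x + 49y = 33(x + y)
23x + 49y = 33x + 33y
x(23 - 33) = y(33 - 49)
x/y = (49 - 33)/(33 - 23) = 16/10
Simplify: 8:5
Total parts = 13; one part = 13936/13 = 1072.00 mL
23% solution: 8×1072.00 = 8576.00 mL
49% solution: 5×1072.00 = 5360.00 mL
= ratio 8:5; 8576.00 mL and 5360.00 mL

ratio 8:5; 8576.00 mL and 5360.00 mL


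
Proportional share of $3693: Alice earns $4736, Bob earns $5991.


Total income = 4736 + 5991 = $10727
Alice: $3693 × 4736/10727 = $1630.47
Bob: $3693 × 5991/10727 = $2062.53
= Alice: $1630.47, Bob: $2062.53

Alice: $1630.47, Bob: $2062.53


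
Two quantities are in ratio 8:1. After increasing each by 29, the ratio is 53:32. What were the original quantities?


Let A = 8k, B = 1k.
(8k + 29) / (1k + 29) = 53/32
Cross-multiply: 32(8k + 29) = 53(1k + 29)
256k + 928 = 53k + 1537
256k - 53k = 1537 - 928
203k = 609
k = 609/203 = 3
A = 8×3 = 24, B = 1×3 = 3
= A = 24, B = 3

A = 24, B = 3


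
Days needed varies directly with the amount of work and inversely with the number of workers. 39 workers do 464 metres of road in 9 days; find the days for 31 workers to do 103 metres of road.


Days ∝ work / workers, so d₂ = d₁ × (m₁/m₂) × (w₂/w₁)
Workers factor (inverse): 39/31 ≈ 1.2581
Work factor (direct): 103/464 ≈ 0.2220
d₂ = 9 × 39/31 × 103/464 = (9 × 39 × 103) / (31 × 464) = 36153/14384
≈ 2.51 days

2.51 days


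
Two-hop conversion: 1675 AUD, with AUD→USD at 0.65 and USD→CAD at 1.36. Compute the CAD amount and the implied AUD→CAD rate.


Step 1: 1675 AUD × 0.65 = 1088.75 USD
Step 2: 1088.75 USD × 1.36 = 1480.70 CAD
Implied rate AUD→CAD = 0.65 × 1.36 = 0.8840
= 1480.70 CAD; implied rate 0.8840 CAD/AUD

1480.70 CAD; implied rate 0.8840 CAD/AUD


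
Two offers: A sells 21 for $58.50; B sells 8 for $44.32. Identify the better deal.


Deal A: $58.50/21 = $2.7857/unit
Deal B: $44.32/8 = $5.5400/unit
A is cheaper per unit
= Deal A

Deal A


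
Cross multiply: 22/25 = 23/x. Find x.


Cross multiply: 22 × x = 25 × 23
22x = 575
x = 575 / 22
= 26.14

26.14


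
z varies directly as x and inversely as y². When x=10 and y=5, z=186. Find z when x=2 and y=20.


z = k·x/y²
Solve for k using the known point: k = z·y²/x = 186×25/10 = 4650/10 = 465.0000
Now evaluate at x=2, y=20:
z = k × 2 / 400 = (4650 × 2) / (10 × 400) = 9300/4000
= 2.3250

2.3250


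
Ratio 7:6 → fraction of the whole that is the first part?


Total parts = 7 + 6 = 13
First part: 7/13 = 7/13
= 7/13

7/13


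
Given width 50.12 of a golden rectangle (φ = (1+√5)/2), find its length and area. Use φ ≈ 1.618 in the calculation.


φ = (1 + √5) / 2 ≈ 1.618
Length = width × φ = 50.12 × 1.618 = 81.09416
≈ 81.09
Area = width × length = 50.12 × 81.09416 = 4064.4392992 ≈ 4064.44
= Length: 81.09, Area: 4064.44

Length: 81.09, Area: 4064.44


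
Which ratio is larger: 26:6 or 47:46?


26/6 = 4.3333
47/46 = 1.0217
4.3333 > 1.0217, so 26:6 is greater
= 26:6

26:6


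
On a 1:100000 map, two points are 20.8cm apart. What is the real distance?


Real distance = map distance × scale
= 20.8cm × 100000
= 2080000 cm = 20800.0 m
= 20.800 km

20.800 km


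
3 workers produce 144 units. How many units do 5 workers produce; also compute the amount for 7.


Direct proportion: y/x = constant
k = 144/3 = 48.0000
y at x=5: k × 5 = 144 × 5 / 3 = 720/3 = 240.00
y at x=7: k × 7 = 144 × 7 / 3 = 1008/3 = 336.00
= 240.00 and 336.00

240.00 and 336.00


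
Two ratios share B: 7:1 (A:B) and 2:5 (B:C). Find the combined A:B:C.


Match B: multiply A:B by 2 → 14:2
Multiply B:C by 1 → 2:5
Combined: 14:2:5
GCD = 1
= 14:2:5

14:2:5


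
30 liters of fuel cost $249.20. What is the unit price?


Unit rate = total / quantity
= 249.20 / 30
= $8.31 per unit

$8.31 per unit


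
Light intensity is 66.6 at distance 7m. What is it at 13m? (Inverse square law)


I₁d₁² = I₂d₂²
I₂ = I₁ × (d₁/d₂)²
= 66.6 × (7/13)²
= 66.6 × 49/169
= 3263.4/169
≈ 19.3101

19.3101


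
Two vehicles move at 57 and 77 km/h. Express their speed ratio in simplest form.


Ratio = 57:77
GCD = 1
Simplified = 57:77
Time ratio (same distance) = 77:57
Speed ratio = 57:77

57:77


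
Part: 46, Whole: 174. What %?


Percentage = (part / whole) × 100
= (46 / 174) × 100
≈ 26.44%

26.44%


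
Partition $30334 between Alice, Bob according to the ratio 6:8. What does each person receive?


Total parts = 6 + 8 = 14
Alice: 30334 × 6/14 = 13000.29
Bob: 30334 × 8/14 = 17333.71
= Alice: $13000.29, Bob: $17333.71

Alice: $13000.29, Bob: $17333.71


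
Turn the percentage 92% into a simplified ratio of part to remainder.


92% means 92 parts out of 100; remainder = 8
Part : remainder = 92:8
GCD = 4
= 23:2

23:2


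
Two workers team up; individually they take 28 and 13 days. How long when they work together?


Rate of A = 1/28 per day
Rate of B = 1/13 per day
Combined rate = 1/28 + 1/13 = 41/364 ≈ 0.1126 per day
Days = 1 / combined rate = 364/41
≈ 8.88 days

8.88 days


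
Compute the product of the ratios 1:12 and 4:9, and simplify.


Compound ratio = (1×4) : (12×9)
= 4:108
GCD = 4
= 1:27

1:27


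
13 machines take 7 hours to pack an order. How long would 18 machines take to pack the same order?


Inverse proportion: x × y = constant
k = 13 × 7 = 91
y₂ = k / 18 = 91 / 18
= 5.06

5.06


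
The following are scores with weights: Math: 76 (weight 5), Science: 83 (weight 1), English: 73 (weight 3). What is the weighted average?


Numerator = 76×5 + 83×1 + 73×3
= 380 + 83 + 219
= 682
Total weight = 9
Weighted avg = 682/9
= 75.78

75.78


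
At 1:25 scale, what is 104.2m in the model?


Model size = real / scale
= 104.2 / 25
= 4.1680 m

4.1680 m


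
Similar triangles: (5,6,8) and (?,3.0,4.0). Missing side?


Scale factor = 3.0/6 = 0.5
Missing side = 5 × 0.5
= 2.5

2.5


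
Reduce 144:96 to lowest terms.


GCD(144, 96) = 48
144/48 : 96/48
= 3:2

3:2


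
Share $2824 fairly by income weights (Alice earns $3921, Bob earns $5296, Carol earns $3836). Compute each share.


Total income = 3921 + 5296 + 3836 = $13053
Alice: $2824 × 3921/13053 = $848.30
Bob: $2824 × 5296/13053 = $1145.78
Carol: $2824 × 3836/13053 = $829.91
= Alice: $848.30, Bob: $1145.78, Carol: $829.91

Alice: $848.30, Bob: $1145.78, Carol: $829.91


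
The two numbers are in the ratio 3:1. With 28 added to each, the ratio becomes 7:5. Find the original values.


Let A = 3k, B = 1k.
(3k + 28) / (1k + 28) = 7/5
Cross-multiply: 5(3k + 28) = 7(1k + 28)
15k + 140 = 7k + 196
15k - 7k = 196 - 140
8k = 56
k = 56/8 = 7
A = 3×7 = 21, B = 1×7 = 7
= A = 21, B = 7

A = 21, B = 7


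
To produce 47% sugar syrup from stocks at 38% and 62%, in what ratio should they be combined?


Let x parts of 38% mix with y parts of 62%.
38x + 62y = 47(x + y)
38x + 62y = 47x + 47y
x(38 - 47) = y(47 - 62)
x/y = (62 - 47)/(47 - 38) = 15/9
Simplify: 5:3
= 5:3

5:3


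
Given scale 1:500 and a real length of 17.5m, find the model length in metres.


Model size = real / scale
= 17.5 / 500
= 0.0350 m

0.0350 m


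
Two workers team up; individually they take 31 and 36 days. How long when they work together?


Rate of A = 1/31 per day
Rate of B = 1/36 per day
Combined rate = 1/31 + 1/36 = 67/1116 ≈ 0.0600 per day
Days = 1 / combined rate = 1116/67
≈ 16.66 days

16.66 days


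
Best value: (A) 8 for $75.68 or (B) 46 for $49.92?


Deal A: $75.68/8 = $9.4600/unit
Deal B: $49.92/46 = $1.0852/unit
B is cheaper per unit
= Deal B

Deal B


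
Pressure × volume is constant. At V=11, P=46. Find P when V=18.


Inverse proportion: x × y = constant
k = 11 × 46 = 506
y₂ = k / 18 = 506 / 18
= 28.11

28.11


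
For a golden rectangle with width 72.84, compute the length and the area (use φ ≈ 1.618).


φ = (1 + √5) / 2 ≈ 1.618
Length = width × φ = 72.84 × 1.618 = 117.85512
≈ 117.86
Area = width × length = 72.84 × 117.85512 = 8584.5669408 ≈ 8584.57
= Length: 117.86, Area: 8584.57

Length: 117.86, Area: 8584.57


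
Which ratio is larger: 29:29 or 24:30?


29/29 = 1.0000
24/30 = 0.8000
1.0000 > 0.8000, so 29:29 is greater
= 29:29

29:29


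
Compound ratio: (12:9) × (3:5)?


Compound ratio = (12×3) : (9×5)
= 36:45
GCD = 9
= 4:5

4:5


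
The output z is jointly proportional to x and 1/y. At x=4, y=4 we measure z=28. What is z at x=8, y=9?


z = k·x/y
Solve for k using the known point: k = z·y/x = 28×4/4 = 112/4 = 28.0000
Now evaluate at x=8, y=9:
z = k × 8 / 9 = (112 × 8) / (4 × 9) = 896/36
≈ 24.8889

24.8889


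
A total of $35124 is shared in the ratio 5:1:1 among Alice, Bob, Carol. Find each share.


Total parts = 5 + 1 + 1 = 7
Alice: 35124 × 5/7 = 25088.57
Bob: 35124 × 1/7 = 5017.71
Carol: 35124 × 1/7 = 5017.71
= Alice: $25088.57, Bob: $5017.71, Carol: $5017.71

Alice: $25088.57, Bob: $5017.71, Carol: $5017.71


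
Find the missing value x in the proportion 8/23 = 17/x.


Cross multiply: 8 × x = 23 × 17
8x = 391
x = 391 / 8
= 48.88

48.88


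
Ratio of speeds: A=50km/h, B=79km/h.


Ratio = 50:79
GCD = 1
Simplified = 50:79
Time ratio (same distance) = 79:50
Speed ratio = 50:79

50:79


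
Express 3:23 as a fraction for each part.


Total parts = 3 + 23 = 26
First part: 3/26 = 3/26
Second part: 23/26 = 23/26
= 3/26 and 23/26

3/26 and 23/26


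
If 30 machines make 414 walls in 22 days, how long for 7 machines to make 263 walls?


Days ∝ work / workers, so d₂ = d₁ × (m₁/m₂) × (w₂/w₁)
Workers factor (inverse): 30/7 ≈ 4.2857
Work factor (direct): 263/414 ≈ 0.6353
d₂ = 22 × 30/7 × 263/414 = (22 × 30 × 263) / (7 × 414) = 173580/2898
≈ 59.90 days

59.90 days


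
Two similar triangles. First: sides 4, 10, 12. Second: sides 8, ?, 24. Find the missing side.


Scale factor = 8/4 = 2
Missing side = 10 × 2
= 20.0

20.0


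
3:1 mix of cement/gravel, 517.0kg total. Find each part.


Total parts = 3 + 1 = 4
cement: 517.0 × 3/4 = 387.8kg
gravel: 517.0 × 1/4 = 129.3kg
= 387.8kg and 129.3kg

387.8kg and 129.3kg


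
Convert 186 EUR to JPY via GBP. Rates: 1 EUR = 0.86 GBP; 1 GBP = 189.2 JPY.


Step 1: 186 EUR × 0.86 = 159.96 GBP
Step 2: 159.96 GBP × 189.2 = 30264.43 JPY
Implied rate EUR→JPY = 0.86 × 189.2 = 162.7120
= 30264.43 JPY

30264.43 JPY


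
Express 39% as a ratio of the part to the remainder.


39% means 39 parts out of 100; remainder = 61
Part : remainder = 39:61
GCD = 1
= 39:61

39:61


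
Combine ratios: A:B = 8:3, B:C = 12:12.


Match B: multiply A:B by 12 → 96:36
Multiply B:C by 3 → 36:36
Combined: 96:36:36
GCD = 12
= 8:3:3

8:3:3


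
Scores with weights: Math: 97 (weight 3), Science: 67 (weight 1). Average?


Numerator = 97×3 + 67×1
= 291 + 67
= 358
Total weight = 4
Weighted avg = 358/4
= 89.50

89.50


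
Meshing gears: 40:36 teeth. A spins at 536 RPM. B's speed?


Gear ratio = 40:36 = 10:9
RPM_B = RPM_A × (teeth_A / teeth_B)
= 536 × (40/36)
= 595.6 RPM

595.6 RPM


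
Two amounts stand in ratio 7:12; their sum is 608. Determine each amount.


Let A = 7k, B = 12k.
7k + 12k = 608
19k = 608 → k = 608/19 = 32
A = 7×32 = 224, B = 12×32 = 384
= A = 224, B = 384

A = 224, B = 384


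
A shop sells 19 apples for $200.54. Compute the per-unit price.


Unit rate = total / quantity
= 200.54 / 19
= $10.55 per unit

$10.55 per unit


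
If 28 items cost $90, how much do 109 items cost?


Direct proportion: y/x = constant
k = 90/28 ≈ 3.2143
y₂ = k × 109 = 90 × 109 / 28 = 9810/28
≈ 350.36

350.36


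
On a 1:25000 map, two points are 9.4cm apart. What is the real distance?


Real distance = map distance × scale
= 9.4cm × 25000
= 235000 cm = 2350.0 m
= 2.350 km

2.350 km


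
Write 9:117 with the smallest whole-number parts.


GCD(9, 117) = 9
9/9 : 117/9
= 1:13

1:13


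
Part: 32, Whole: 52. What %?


Percentage = (part / whole) × 100
= (32 / 52) × 100
≈ 61.54%

61.54%


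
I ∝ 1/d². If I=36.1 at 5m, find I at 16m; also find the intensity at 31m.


I₁d₁² = I₂d₂²
I at 16m = 36.1 × (5/16)² = 36.1 × 25/256 = 902.5/256 ≈ 3.5254
I at 31m = 36.1 × (5/31)² = 36.1 × 25/961 = 902.5/961 ≈ 0.9391
= 3.5254 and 0.9391

3.5254 and 0.9391


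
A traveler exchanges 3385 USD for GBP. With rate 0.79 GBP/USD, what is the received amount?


Amount × rate = 3385 × 0.79
= 2674.15 GBP

2674.15 GBP


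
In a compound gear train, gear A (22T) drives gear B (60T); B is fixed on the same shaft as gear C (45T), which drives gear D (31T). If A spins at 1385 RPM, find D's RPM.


Stage 1: RPM_B = RPM_A × t_A/t_B = 1385 × 22/60 = 30470/60 ≈ 507.83
B and C share a shaft → RPM_C = RPM_B
Stage 2: RPM_D = RPM_C × t_C/t_D = RPM_A × (t_A×t_C)/(t_B×t_D)
Overall ratio = (22×45)/(60×31) = 990/1860
RPM_D = 1385 × 990/1860 = 1371150/1860
≈ 737.18 RPM

737.18 RPM


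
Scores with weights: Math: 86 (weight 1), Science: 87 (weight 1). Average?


Numerator = 86×1 + 87×1
= 86 + 87
= 173
Total weight = 2
Weighted avg = 173/2
= 86.50

86.50


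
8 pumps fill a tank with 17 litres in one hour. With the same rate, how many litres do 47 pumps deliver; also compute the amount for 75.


Direct proportion: y/x = constant
k = 17/8 = 2.1250
y at x=47: k × 47 = 17 × 47 / 8 = 799/8 ≈ 99.88
y at x=75: k × 75 = 17 × 75 / 8 = 1275/8 ≈ 159.38
= 99.88 and 159.38

99.88 and 159.38


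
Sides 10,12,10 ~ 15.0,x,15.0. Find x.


Scale factor = 15.0/10 = 1.5
Missing side = 12 × 1.5
= 18.0

18.0


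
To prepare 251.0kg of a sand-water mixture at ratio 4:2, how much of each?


Total parts = 4 + 2 = 6
sand: 251.0 × 4/6 = 167.3kg
water: 251.0 × 2/6 = 83.7kg
= 167.3kg and 83.7kg

167.3kg and 83.7kg


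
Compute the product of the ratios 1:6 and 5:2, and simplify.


Compound ratio = (1×5) : (6×2)
= 5:12
GCD = 1
= 5:12

5:12


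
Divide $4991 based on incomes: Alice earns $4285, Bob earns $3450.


Total income = 4285 + 3450 = $7735
Alice: $4991 × 4285/7735 = $2764.89
Bob: $4991 × 3450/7735 = $2226.11
= Alice: $2764.89, Bob: $2226.11

Alice: $2764.89, Bob: $2226.11


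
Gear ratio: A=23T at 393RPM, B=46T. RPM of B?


Gear ratio = 23:46 = 1:2
RPM_B = RPM_A × (teeth_A / teeth_B)
= 393 × (23/46)
= 196.5 RPM

196.5 RPM


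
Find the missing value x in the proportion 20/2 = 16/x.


Cross multiply: 20 × x = 2 × 16
20x = 32
x = 32 / 20
= 1.60

1.60


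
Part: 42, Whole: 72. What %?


Percentage = (part / whole) × 100
= (42 / 72) × 100
≈ 58.33%

58.33%


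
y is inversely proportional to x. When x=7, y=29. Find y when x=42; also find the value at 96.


Inverse proportion: x × y = constant
k = 7 × 29 = 203
At x=42: k/42 = 4.83
At x=96: k/96 = 2.11
= 4.83 and 2.11

4.83 and 2.11


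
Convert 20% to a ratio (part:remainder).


20% means 20 parts out of 100; remainder = 80
Part : remainder = 20:80
GCD = 20
= 1:4

1:4


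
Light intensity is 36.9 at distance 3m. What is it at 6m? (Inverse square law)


I₁d₁² = I₂d₂²
I₂ = I₁ × (d₁/d₂)²
= 36.9 × (3/6)²
= 36.9 × 9/36
= 332.1/36
= 9.2250

9.2250


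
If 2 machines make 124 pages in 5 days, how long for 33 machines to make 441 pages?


Days ∝ work / workers, so d₂ = d₁ × (m₁/m₂) × (w₂/w₁)
Workers factor (inverse): 2/33 ≈ 0.0606
Work factor (direct): 441/124 ≈ 3.5565
d₂ = 5 × 2/33 × 441/124 = (5 × 2 × 441) / (33 × 124) = 4410/4092
≈ 1.08 days

1.08 days


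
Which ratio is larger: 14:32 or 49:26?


14/32 = 0.4375
49/26 = 1.8846
0.4375 < 1.8846, so 14:32 is less
= 49:26

49:26


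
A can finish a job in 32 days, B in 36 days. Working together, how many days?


Rate of A = 1/32 per day
Rate of B = 1/36 per day
Combined rate = 1/32 + 1/36 = 68/1152 ≈ 0.0590 per day
Days = 1 / combined rate = 1152/68
≈ 16.94 days

16.94 days


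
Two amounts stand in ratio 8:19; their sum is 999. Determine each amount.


Let A = 8k, B = 19k.
8k + 19k = 999
27k = 999 → k = 999/27 = 37
A = 8×37 = 296, B = 19×37 = 703
= A = 296, B = 703

A = 296, B = 703


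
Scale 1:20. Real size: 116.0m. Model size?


Model size = real / scale
= 116.0 / 20
= 5.8000 m

5.8000 m


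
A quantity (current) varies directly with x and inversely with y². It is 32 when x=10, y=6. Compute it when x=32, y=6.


z = k·x/y²
Solve for k using the known point: k = z·y²/x = 32×36/10 = 1152/10 = 115.2000
Now evaluate at x=32, y=6:
z = k × 32 / 36 = (1152 × 32) / (10 × 36) = 36864/360
= 102.4000

102.4000


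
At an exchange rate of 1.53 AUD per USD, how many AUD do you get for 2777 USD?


Amount × rate = 2777 × 1.53
= 4248.81 AUD

4248.81 AUD


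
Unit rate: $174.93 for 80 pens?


Unit rate = total / quantity
= 174.93 / 80
= $2.19 per unit

$2.19 per unit


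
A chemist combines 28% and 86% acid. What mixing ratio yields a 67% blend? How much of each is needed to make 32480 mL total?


Let x parts of 28% mix with y parts of 86%.
28x + 86y = 67(x + y)
28x + 86y = 67x + 67y
x(28 - 67) = y(67 - 86)
x/y = (86 - 67)/(67 - 28) = 19/39
Simplify: 19:39
Total parts = 58; one part = 32480/58 = 560.00 mL
28% solution: 19×560.00 = 10640.00 mL
86% solution: 39×560.00 = 21840.00 mL
= ratio 19:39; 10640.00 mL and 21840.00 mL

ratio 19:39; 10640.00 mL and 21840.00 mL


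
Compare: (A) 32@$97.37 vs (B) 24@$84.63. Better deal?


Deal A: $97.37/32 = $3.0428/unit
Deal B: $84.63/24 = $3.5263/unit
A is cheaper per unit
= Deal A

Deal A


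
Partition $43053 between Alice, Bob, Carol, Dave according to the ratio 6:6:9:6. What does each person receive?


Total parts = 6 + 6 + 9 + 6 = 27
Alice: 43053 × 6/27 = 9567.33
Bob: 43053 × 6/27 = 9567.33
Carol: 43053 × 9/27 = 14351.00
Dave: 43053 × 6/27 = 9567.33
= Alice: $9567.33, Bob: $9567.33, Carol: $14351.00, Dave: $9567.33

Alice: $9567.33, Bob: $9567.33, Carol: $14351.00, Dave: $9567.33


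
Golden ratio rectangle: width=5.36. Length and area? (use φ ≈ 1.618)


φ = (1 + √5) / 2 ≈ 1.618
Length = width × φ = 5.36 × 1.618 = 8.67248
≈ 8.67
Area = width × length = 5.36 × 8.67248 = 46.4844928 ≈ 46.48
= Length: 8.67, Area: 46.48

Length: 8.67, Area: 46.48


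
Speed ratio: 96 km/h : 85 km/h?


Ratio = 96:85
GCD = 1
Simplified = 96:85
Time ratio (same distance) = 85:96
Speed ratio = 96:85

96:85


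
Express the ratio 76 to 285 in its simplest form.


GCD(76, 285) = 19
76/19 : 285/19
= 4:15

4:15


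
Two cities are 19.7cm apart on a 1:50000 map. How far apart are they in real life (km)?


Real distance = map distance × scale
= 19.7cm × 50000
= 985000 cm = 9850.0 m
= 9.850 km

9.850 km


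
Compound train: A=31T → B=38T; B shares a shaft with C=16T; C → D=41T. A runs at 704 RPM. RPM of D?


Stage 1: RPM_B = RPM_A × t_A/t_B = 704 × 31/38 = 21824/38 ≈ 574.32
B and C share a shaft → RPM_C = RPM_B
Stage 2: RPM_D = RPM_C × t_C/t_D = RPM_A × (t_A×t_C)/(t_B×t_D)
Overall ratio = (31×16)/(38×41) = 496/1558
RPM_D = 704 × 496/1558 = 349184/1558
≈ 224.12 RPM

224.12 RPM


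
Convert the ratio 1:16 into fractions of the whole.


Total parts = 1 + 16 = 17
First part: 1/17 = 1/17
Second part: 16/17 = 16/17
= 1/17 and 16/17

1/17 and 16/17


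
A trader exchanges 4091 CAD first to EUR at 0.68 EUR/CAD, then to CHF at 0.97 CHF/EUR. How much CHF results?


Step 1: 4091 CAD × 0.68 = 2781.88 EUR
Step 2: 2781.88 EUR × 0.97 = 2698.42 CHF
Implied rate CAD→CHF = 0.68 × 0.97 = 0.6596
= 2698.42 CHF

2698.42 CHF


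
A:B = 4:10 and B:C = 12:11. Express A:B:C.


Match B: multiply A:B by 12 → 48:120
Multiply B:C by 10 → 120:110
Combined: 48:120:110
GCD = 2
= 24:60:55

24:60:55


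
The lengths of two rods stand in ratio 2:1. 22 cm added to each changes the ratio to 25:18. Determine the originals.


Let A = 2k, B = 1k.
(2k + 22) / (1k + 22) = 25/18
Cross-multiply: 18(2k + 22) = 25(1k + 22)
36k + 396 = 25k + 550
36k - 25k = 550 - 396
11k = 154
k = 154/11 = 14
A = 2×14 = 28, B = 1×14 = 14
= A = 28, B = 14

A = 28, B = 14


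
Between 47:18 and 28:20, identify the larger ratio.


47/18 = 2.6111
28/20 = 1.4000
2.6111 > 1.4000, so 47:18 is greater
= 47:18

47:18


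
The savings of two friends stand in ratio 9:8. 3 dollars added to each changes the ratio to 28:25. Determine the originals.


Let A = 9k, B = 8k.
(9k + 3) / (8k + 3) = 28/25
Cross-multiply: 25(9k + 3) = 28(8k + 3)
225k + 75 = 224k + 84
225k - 224k = 84 - 75
1k = 9
k = 9/1 = 9
A = 9×9 = 81, B = 8×9 = 72
= A = 81, B = 72

A = 81, B = 72


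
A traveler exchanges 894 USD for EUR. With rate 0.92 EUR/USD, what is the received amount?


Amount × rate = 894 × 0.92
= 822.48 EUR

822.48 EUR


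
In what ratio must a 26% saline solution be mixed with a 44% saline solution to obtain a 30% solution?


Let x parts of 26% mix with y parts of 44%.
26x + 44y = 30(x + y)
26x + 44y = 30x + 30y
x(26 - 30) = y(30 - 44)
x/y = (44 - 30)/(30 - 26) = 14/4
Simplify: 7:2
= 7:2

7:2


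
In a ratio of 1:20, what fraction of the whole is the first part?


Total parts = 1 + 20 = 21
First part: 1/21 = 1/21
= 1/21

1/21


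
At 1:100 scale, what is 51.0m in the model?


Model size = real / scale
= 51.0 / 100
= 0.5100 m

0.5100 m


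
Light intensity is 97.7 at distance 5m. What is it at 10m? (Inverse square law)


I₁d₁² = I₂d₂²
I₂ = I₁ × (d₁/d₂)²
= 97.7 × (5/10)²
= 97.7 × 25/100
= 2442.5/100
= 24.4250

24.4250


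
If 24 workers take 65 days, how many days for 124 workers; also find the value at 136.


Inverse proportion: x × y = constant
k = 24 × 65 = 1560
At x=124: k/124 = 12.58
At x=136: k/136 = 11.47
= 12.58 and 11.47

12.58 and 11.47


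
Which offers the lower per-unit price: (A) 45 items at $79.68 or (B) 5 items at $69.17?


Deal A: $79.68/45 = $1.7707/unit
Deal B: $69.17/5 = $13.8340/unit
A is cheaper per unit
= Deal A

Deal A


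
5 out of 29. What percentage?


Percentage = (part / whole) × 100
= (5 / 29) × 100
≈ 17.24%

17.24%


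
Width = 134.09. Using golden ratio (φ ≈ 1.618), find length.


φ = (1 + √5) / 2 ≈ 1.618
Length = width × φ = 134.09 × 1.618 = 216.95762
≈ 216.96

216.96


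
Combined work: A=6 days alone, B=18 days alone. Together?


Rate of A = 1/6 per day
Rate of B = 1/18 per day
Combined rate = 1/6 + 1/18 = 24/108 ≈ 0.2222 per day
Days = 1 / combined rate = 108/24
= 4.50 days

4.50 days


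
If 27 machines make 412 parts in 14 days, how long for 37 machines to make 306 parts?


Days ∝ work / workers, so d₂ = d₁ × (m₁/m₂) × (w₂/w₁)
Workers factor (inverse): 27/37 ≈ 0.7297
Work factor (direct): 306/412 ≈ 0.7427
d₂ = 14 × 27/37 × 306/412 = (14 × 27 × 306) / (37 × 412) = 115668/15244
≈ 7.59 days

7.59 days


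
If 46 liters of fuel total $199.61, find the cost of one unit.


Unit rate = total / quantity
= 199.61 / 46
= $4.34 per unit

$4.34 per unit


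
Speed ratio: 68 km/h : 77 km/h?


Ratio = 68:77
GCD = 1
Simplified = 68:77
Time ratio (same distance) = 77:68
Speed ratio = 68:77

68:77


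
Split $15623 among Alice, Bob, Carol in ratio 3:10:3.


Total parts = 3 + 10 + 3 = 16
Alice: 15623 × 3/16 = 2929.31
Bob: 15623 × 10/16 = 9764.38
Carol: 15623 × 3/16 = 2929.31
= Alice: $2929.31, Bob: $9764.38, Carol: $2929.31

Alice: $2929.31, Bob: $9764.38, Carol: $2929.31


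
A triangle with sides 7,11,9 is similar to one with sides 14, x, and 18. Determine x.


Scale factor = 14/7 = 2
Missing side = 11 × 2
= 22.0

22.0


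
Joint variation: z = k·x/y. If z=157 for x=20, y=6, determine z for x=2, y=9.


z = k·x/y
Solve for k using the known point: k = z·y/x = 157×6/20 = 942/20 = 47.1000
Now evaluate at x=2, y=9:
z = k × 2 / 9 = (942 × 2) / (20 × 9) = 1884/180
≈ 10.4667

10.4667


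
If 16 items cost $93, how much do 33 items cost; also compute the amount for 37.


Direct proportion: y/x = constant
k = 93/16 = 5.8125
y at x=33: k × 33 = 93 × 33 / 16 = 3069/16 ≈ 191.81
y at x=37: k × 37 = 93 × 37 / 16 = 3441/16 ≈ 215.06
= 191.81 and 215.06

191.81 and 215.06


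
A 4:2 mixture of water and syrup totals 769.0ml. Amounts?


Total parts = 4 + 2 = 6
water: 769.0 × 4/6 = 512.7ml
syrup: 769.0 × 2/6 = 256.3ml
= 512.7ml and 256.3ml

512.7ml and 256.3ml


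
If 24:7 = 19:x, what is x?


Cross multiply: 24 × x = 7 × 19
24x = 133
x = 133 / 24
= 5.54

5.54


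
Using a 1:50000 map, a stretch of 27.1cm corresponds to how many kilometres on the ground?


Real distance = map distance × scale
= 27.1cm × 50000
= 1355000 cm = 13550.0 m
= 13.550 km

13.550 km


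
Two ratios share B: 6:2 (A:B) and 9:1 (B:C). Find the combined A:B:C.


Match B: multiply A:B by 9 → 54:18
Multiply B:C by 2 → 18:2
Combined: 54:18:2
GCD = 2
= 27:9:1

27:9:1


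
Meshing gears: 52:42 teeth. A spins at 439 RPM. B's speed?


Gear ratio = 52:42 = 26:21
RPM_B = RPM_A × (teeth_A / teeth_B)
= 439 × (52/42)
= 543.5 RPM

543.5 RPM


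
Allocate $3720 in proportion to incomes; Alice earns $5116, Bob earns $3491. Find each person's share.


Total income = 5116 + 3491 = $8607
Alice: $3720 × 5116/8607 = $2211.17
Bob: $3720 × 3491/8607 = $1508.83
= Alice: $2211.17, Bob: $1508.83

Alice: $2211.17, Bob: $1508.83


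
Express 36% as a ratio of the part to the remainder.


36% means 36 parts out of 100; remainder = 64
Part : remainder = 36:64
GCD = 4
= 9:16

9:16


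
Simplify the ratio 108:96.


GCD(108, 96) = 12
108/12 : 96/12
= 9:8

9:8


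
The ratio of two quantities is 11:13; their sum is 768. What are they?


Let A = 11k, B = 13k.
11k + 13k = 768
24k = 768 → k = 768/24 = 32
A = 11×32 = 352, B = 13×32 = 416
= A = 352, B = 416

A = 352, B = 416


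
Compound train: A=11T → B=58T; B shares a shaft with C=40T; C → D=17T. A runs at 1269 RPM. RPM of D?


Stage 1: RPM_B = RPM_A × t_A/t_B = 1269 × 11/58 = 13959/58 ≈ 240.67
B and C share a shaft → RPM_C = RPM_B
Stage 2: RPM_D = RPM_C × t_C/t_D = RPM_A × (t_A×t_C)/(t_B×t_D)
Overall ratio = (11×40)/(58×17) = 440/986
RPM_D = 1269 × 440/986 = 558360/986
≈ 566.29 RPM

566.29 RPM


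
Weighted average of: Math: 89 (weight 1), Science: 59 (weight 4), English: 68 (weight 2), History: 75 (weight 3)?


Numerator = 89×1 + 59×4 + 68×2 + 75×3
= 89 + 236 + 136 + 225
= 686
Total weight = 10
Weighted avg = 686/10
= 68.60

68.60


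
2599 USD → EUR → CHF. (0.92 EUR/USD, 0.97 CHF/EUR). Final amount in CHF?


Step 1: 2599 USD × 0.92 = 2391.08 EUR
Step 2: 2391.08 EUR × 0.97 = 2319.35 CHF
Implied rate USD→CHF = 0.92 × 0.97 = 0.8924
= 2319.35 CHF

2319.35 CHF


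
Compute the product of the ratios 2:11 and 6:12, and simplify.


Compound ratio = (2×6) : (11×12)
= 12:132
GCD = 12
= 1:11

1:11


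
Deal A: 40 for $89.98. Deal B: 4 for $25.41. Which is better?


Deal A: $89.98/40 = $2.2495/unit
Deal B: $25.41/4 = $6.3525/unit
A is cheaper per unit
= Deal A

Deal A


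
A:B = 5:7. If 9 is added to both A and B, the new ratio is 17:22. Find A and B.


Let A = 5k, B = 7k.
(5k + 9) / (7k + 9) = 17/22
Cross-multiply: 22(5k + 9) = 17(7k + 9)
110k + 198 = 119k + 153
110k - 119k = 153 - 198
-9k = -45
k = -45/-9 = 5
A = 5×5 = 25, B = 7×5 = 35
= A = 25, B = 35

A = 25, B = 35


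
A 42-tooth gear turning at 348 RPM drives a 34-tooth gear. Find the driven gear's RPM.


Gear ratio = 42:34 = 21:17
RPM_B = RPM_A × (teeth_A / teeth_B)
= 348 × (42/34)
= 429.9 RPM

429.9 RPM


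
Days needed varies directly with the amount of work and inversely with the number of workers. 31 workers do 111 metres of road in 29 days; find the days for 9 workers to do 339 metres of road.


Days ∝ work / workers, so d₂ = d₁ × (m₁/m₂) × (w₂/w₁)
Workers factor (inverse): 31/9 ≈ 3.4444
Work factor (direct): 339/111 ≈ 3.0541
d₂ = 29 × 31/9 × 339/111 = (29 × 31 × 339) / (9 × 111) = 304761/999
≈ 305.07 days

305.07 days


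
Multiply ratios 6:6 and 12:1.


Compound ratio = (6×12) : (6×1)
= 72:6
GCD = 6
= 12:1

12:1


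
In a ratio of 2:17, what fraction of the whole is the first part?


Total parts = 2 + 17 = 19
First part: 2/19 = 2/19
= 2/19

2/19


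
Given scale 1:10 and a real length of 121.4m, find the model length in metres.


Model size = real / scale
= 121.4 / 10
= 12.1400 m

12.1400 m


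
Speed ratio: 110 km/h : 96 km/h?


Ratio = 110:96
GCD = 2
Simplified = 55:48
Time ratio (same distance) = 48:55
Speed ratio = 55:48

55:48


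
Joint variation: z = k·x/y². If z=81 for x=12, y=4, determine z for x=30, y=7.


z = k·x/y²
Solve for k using the known point: k = z·y²/x = 81×16/12 = 1296/12 = 108.0000
Now evaluate at x=30, y=7:
z = k × 30 / 49 = (1296 × 30) / (12 × 49) = 38880/588
≈ 66.1224

66.1224


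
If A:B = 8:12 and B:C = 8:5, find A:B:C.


Match B: multiply A:B by 8 → 64:96
Multiply B:C by 12 → 96:60
Combined: 64:96:60
GCD = 4
= 16:24:15

16:24:15


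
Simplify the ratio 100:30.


GCD(100, 30) = 10
100/10 : 30/10
= 10:3

10:3


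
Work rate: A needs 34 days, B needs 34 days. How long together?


Rate of A = 1/34 per day
Rate of B = 1/34 per day
Combined rate = 1/34 + 1/34 = 68/1156 ≈ 0.0588 per day
Days = 1 / combined rate = 1156/68
= 17.00 days

17.00 days


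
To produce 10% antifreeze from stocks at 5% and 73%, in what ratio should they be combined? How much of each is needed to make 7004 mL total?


Let x parts of 5% mix with y parts of 73%.
5x + 73y = 10(x + y)
5x + 73y = 10x + 10y
x(5 - 10) = y(10 - 73)
x/y = (73 - 10)/(10 - 5) = 63/5
Simplify: 63:5
Total parts = 68; one part = 7004/68 = 103.00 mL
5% solution: 63×103.00 = 6489.00 mL
73% solution: 5×103.00 = 515.00 mL
= ratio 63:5; 6489.00 mL and 515.00 mL

ratio 63:5; 6489.00 mL and 515.00 mL


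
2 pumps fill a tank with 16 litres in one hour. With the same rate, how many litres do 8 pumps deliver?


Direct proportion: y/x = constant
k = 16/2 = 8.0000
y₂ = k × 8 = 16 × 8 / 2 = 128/2
= 64.00

64.00


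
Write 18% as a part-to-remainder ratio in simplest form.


18% means 18 parts out of 100; remainder = 82
Part : remainder = 18:82
GCD = 2
= 9:41

9:41


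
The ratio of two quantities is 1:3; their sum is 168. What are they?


Let A = 1k, B = 3k.
1k + 3k = 168
4k = 168 → k = 168/4 = 42
A = 1×42 = 42, B = 3×42 = 126
= A = 42, B = 126

A = 42, B = 126


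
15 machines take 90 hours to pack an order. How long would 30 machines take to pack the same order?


Inverse proportion: x × y = constant
k = 15 × 90 = 1350
y₂ = k / 30 = 1350 / 30
= 45.00

45.00


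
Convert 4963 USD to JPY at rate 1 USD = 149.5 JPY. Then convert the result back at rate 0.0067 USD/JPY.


Amount × rate = 4963 × 149.5 = 741968.50 JPY
Round-trip: 741968.50 × 0.0067 = 4971.19 USD
= 741968.50 JPY, then 4971.19 USD

741968.50 JPY, then 4971.19 USD


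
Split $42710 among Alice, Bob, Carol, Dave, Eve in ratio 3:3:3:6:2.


Total parts = 3 + 3 + 3 + 6 + 2 = 17
Alice: 42710 × 3/17 = 7537.06
Bob: 42710 × 3/17 = 7537.06
Carol: 42710 × 3/17 = 7537.06
Dave: 42710 × 6/17 = 15074.12
Eve: 42710 × 2/17 = 5024.71
= Alice: $7537.06, Bob: $7537.06, Carol: $7537.06, Dave: $15074.12, Eve: $5024.71

Alice: $7537.06, Bob: $7537.06, Carol: $7537.06, Dave: $15074.12, Eve: $5024.71


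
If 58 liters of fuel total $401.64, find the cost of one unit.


Unit rate = total / quantity
= 401.64 / 58
= $6.92 per unit

$6.92 per unit


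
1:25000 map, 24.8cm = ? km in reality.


Real distance = map distance × scale
= 24.8cm × 25000
= 620000 cm = 6200.0 m
= 6.200 km

6.200 km


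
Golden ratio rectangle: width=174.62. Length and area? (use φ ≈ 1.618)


φ = (1 + √5) / 2 ≈ 1.618
Length = width × φ = 174.62 × 1.618 = 282.53516
≈ 282.54
Area = width × length = 174.62 × 282.53516 = 49336.2896392 ≈ 49336.29
= Length: 282.54, Area: 49336.29

Length: 282.54, Area: 49336.29


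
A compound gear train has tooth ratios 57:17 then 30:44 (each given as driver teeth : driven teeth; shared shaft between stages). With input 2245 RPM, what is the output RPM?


Stage 1: RPM_B = RPM_A × t_A/t_B = 2245 × 57/17 = 127965/17 ≈ 7527.35
B and C share a shaft → RPM_C = RPM_B
Stage 2: RPM_D = RPM_C × t_C/t_D = RPM_A × (t_A×t_C)/(t_B×t_D)
Overall ratio = (57×30)/(17×44) = 1710/748
RPM_D = 2245 × 1710/748 = 3838950/748
≈ 5132.29 RPM

5132.29 RPM


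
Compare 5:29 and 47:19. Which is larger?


5/29 = 0.1724
47/19 = 2.4737
0.1724 < 2.4737, so 5:29 is less
= 47:19

47:19


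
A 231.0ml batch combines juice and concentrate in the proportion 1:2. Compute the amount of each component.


Total parts = 1 + 2 = 3
juice: 231.0 × 1/3 = 77.0ml
concentrate: 231.0 × 2/3 = 154.0ml
= 77.0ml and 154.0ml

77.0ml and 154.0ml
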